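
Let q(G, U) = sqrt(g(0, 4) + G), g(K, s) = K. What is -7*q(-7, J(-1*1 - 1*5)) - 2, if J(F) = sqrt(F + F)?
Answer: -2 - 7*I*sqrt(7) ≈ -2.0 - 18.52*I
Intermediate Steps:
J(F) = sqrt(2)*sqrt(F) (J(F) = sqrt(2*F) = sqrt(2)*sqrt(F))
q(G, U) = sqrt(G) (q(G, U) = sqrt(0 + G) = sqrt(G))
-7*q(-7, J(-1*1 - 1*5)) - 2 = -7*I*sqrt(7) - 2 = -2 - 7*I*sqrt(7)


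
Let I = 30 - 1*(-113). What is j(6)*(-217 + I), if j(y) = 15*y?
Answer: -6660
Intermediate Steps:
I = 143 (I = 30 + 113 = 143)
j(6)*(-217 + I) = (15*6)*(-217 + 143) = 90*(-74) = -6660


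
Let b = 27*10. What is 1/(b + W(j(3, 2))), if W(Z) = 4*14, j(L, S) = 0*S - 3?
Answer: 1/326 ≈ 0.0030675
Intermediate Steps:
j(L, S) = -3 (j(L, S) = 0 - 3 = -3)
b = 270
W(Z) = 56
1/(b + W(j(3, 2))) = 1/(270 + 56) = 1/326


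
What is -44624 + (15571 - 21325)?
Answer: -50378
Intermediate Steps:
-44624 + (15571 - 21325) = -44624 - 5754 = -50378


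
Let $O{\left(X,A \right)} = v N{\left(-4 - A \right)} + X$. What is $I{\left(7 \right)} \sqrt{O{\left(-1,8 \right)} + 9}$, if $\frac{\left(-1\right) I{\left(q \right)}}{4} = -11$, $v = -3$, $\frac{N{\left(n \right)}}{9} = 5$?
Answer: $44 i \sqrt{127} \approx 495.85 i$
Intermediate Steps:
$N{\left(n \right)} = 45$ ($N{\left(n \right)} = 9 \cdot 5 = 45$)
$O{\left(X,A \right)} = -135 + X$ ($O{\left(X,A \right)} = \left(-3\right) 45 + X = -135 + X$)
$I{\left(q \right)} = 44$ ($I{\left(q \right)} = \left(-4\right) \left(-11\right) = 44$)
$I{\left(7 \right)} \sqrt{O{\left(-1,8 \right)} + 9} = 44 \sqrt{\left(-135 - 1\right) + 9} = 44 \sqrt{-136 + 9} = 44 \sqrt{-127} = 44 i \sqrt{127}$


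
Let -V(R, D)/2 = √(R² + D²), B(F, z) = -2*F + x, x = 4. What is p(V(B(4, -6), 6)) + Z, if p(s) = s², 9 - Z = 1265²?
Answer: -1600008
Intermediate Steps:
B(F, z) = 4 - 2*F (B(F, z) = -2*F + 4 = 4 - 2*F)
Z = -1600216 (Z = 9 - 1*1265² = 9 - 1*1600225 = 9 - 1600225 = -1600216)
V(R, D) = -2*√(D² + R²) (V(R, D) = -2*√(R² + D²) = -2*√(D² + R²))
p(V(B(4, -6), 6)) + Z = (-2*√(6² + (4 - 2*4)²))² - 1600216 = (-2*√(36 + (4 - 8)²))² - 1600216 = (-2*√(36 + (-4)²))² - 1600216 = (-2*√(36 + 16))² - 1600216 = (-4*√13)² - 1600216 = 208 - 1600216 = -1600008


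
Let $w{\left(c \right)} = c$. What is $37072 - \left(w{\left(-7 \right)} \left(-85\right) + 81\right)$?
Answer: $36396$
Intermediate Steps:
$37072 - \left(w{\left(-7 \right)} \left(-85\right) + 81\right) = 37072 - \left(\left(-7\right) \left(-85\right) + 81\right) = 37072 - \left(595 + 81\right) = 37072 - 676 = 36396$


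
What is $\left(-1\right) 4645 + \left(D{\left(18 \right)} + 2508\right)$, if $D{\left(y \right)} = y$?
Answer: $-2119$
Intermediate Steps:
$\left(-1\right) 4645 + \left(D{\left(18 \right)} + 2508\right) = \left(-1\right) 4645 + \left(18 + 2508\right) = -4645 + 2526 = -2119$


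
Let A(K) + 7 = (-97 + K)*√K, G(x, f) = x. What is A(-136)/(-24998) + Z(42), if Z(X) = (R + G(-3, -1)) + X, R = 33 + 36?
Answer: 2699791/24998 + 233*I*√34/12499 ≈ 108.0 + 0.1087*I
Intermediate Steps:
A(K) = -7 + √K*(-97 + K) (A(K) = -7 + (-97 + K)*√K = -7 + √K*(-97 + K))
R = 69
Z(X) = 66 + X (Z(X) = (69 - 3) + X = 66 + X)
A(-136)/(-24998) + Z(42) = (-7 + (-136)^(3/2) - 194*I*√34)/(-24998) + (66 + 42) = (-7 - 272*I*√34 - 194*I*√34)*(-1/24998) + 108 = (-7 - 466*I*√34)*(-1/24998) + 108 = (7/24998 + 233*I*√34/12499) + 108 = 2699791/24998 + 233*I*√34/12499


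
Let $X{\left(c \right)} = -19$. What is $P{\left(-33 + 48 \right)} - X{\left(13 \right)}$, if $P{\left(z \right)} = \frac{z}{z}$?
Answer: $20$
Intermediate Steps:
$P{\left(z \right)} = 1$
$P{\left(-33 + 48 \right)} - X{\left(13 \right)} = 1 - -19 = 1 + 19 = 20$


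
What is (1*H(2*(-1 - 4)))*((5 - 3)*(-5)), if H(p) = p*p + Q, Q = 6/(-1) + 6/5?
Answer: -952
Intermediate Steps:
Q = -24/5 (Q = 6*(-1) + 6*(⅕) = -6 + 6/5 = -24/5 ≈ -4.8000)
H(p) = -24/5 + p² (H(p) = p*p - 24/5 = p² - 24/5 = -24/5 + p²)
(1*H(2*(-1 - 4)))*((5 - 3)*(-5)) = (1*(-24/5 + (2*(-1 - 4))²))*((5 - 3)*(-5)) = (1*(-24/5 + (2*(-5))²))*(2*(-5)) = (1*(-24/5 + (-10)²))*(-10) = (1*(-24/5 + 100))*(-10) = (1*(476/5))*(-10) = (476/5)*(-10) = -952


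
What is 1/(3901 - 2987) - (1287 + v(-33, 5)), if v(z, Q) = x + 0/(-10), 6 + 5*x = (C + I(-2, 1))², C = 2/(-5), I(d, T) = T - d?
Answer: -147056991/114250 ≈ -1287.2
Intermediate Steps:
C = -⅖ (C = 2*(-⅕) = -⅖ ≈ -0.40000)
x = 19/125 (x = -6/5 + (-⅖ + (1 - 1*(-2)))²/5 = -6/5 + (-⅖ + (1 + 2))²/5 = -6/5 + (-⅖ + 3)²/5 = -6/5 + (13/5)²/5 = -6/5 + (⅕)*(169/25) = -6/5 + 169/125 = 19/125 ≈ 0.15200)
v(z, Q) = 19/125 (v(z, Q) = 19/125 + 0/(-10) = 19/125 + 0*(-⅒) = 19/125 + 0 = 19/125)
1/(3901 - 2987) - (1287 + v(-33, 5)) = 1/(3901 - 2987) - (1287 + 19/125) = 1/914 - 1*160894/125 = 1/914 - 160894/125 = -147056991/114250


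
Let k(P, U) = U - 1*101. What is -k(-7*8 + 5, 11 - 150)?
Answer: 240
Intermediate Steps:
k(P, U) = -101 + U (k(P, U) = U - 101 = -101 + U)
-k(-7*8 + 5, 11 - 150) = -(-101 + (11 - 150)) = -(-101 - 139) = -1*(-240) = 240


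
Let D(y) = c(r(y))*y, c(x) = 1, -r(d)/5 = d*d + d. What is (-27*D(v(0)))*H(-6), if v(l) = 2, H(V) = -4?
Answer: 216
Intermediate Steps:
r(d) = -5*d - 5*d**2 (r(d) = -5*(d*d + d) = -5*(d**2 + d) = -5*(d + d**2) = -5*d - 5*d**2)
D(y) = y (D(y) = 1*y = y)
(-27*D(v(0)))*H(-6) = -27*2*(-4) = -54*(-4) = 216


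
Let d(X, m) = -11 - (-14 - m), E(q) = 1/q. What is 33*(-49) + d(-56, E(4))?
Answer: -6455/4 ≈ -1613.8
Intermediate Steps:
d(X, m) = 3 + m (d(X, m) = -11 + (14 + m) = 3 + m)
33*(-49) + d(-56, E(4)) = 33*(-49) + (3 + 1/4) = -1617 + (3 + ¼) = -1617 + 13/4 = -6455/4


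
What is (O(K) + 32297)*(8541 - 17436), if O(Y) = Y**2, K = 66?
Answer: -326028435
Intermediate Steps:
(O(K) + 32297)*(8541 - 17436) = (66**2 + 32297)*(8541 - 17436) = (4356 + 32297)*(-8895) = 36653*(-8895) = -326028435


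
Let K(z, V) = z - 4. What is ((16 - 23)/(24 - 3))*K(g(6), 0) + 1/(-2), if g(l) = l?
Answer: -7/6 ≈ -1.1667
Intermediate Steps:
K(z, V) = -4 + z
((16 - 23)/(24 - 3))*K(g(6), 0) + 1/(-2) = ((16 - 23)/(24 - 3))*(-4 + 6) + 1/(-2) = -7/21*2 - 1/2 = -7*1/21*2 - 1/2 = -1/3*2 - 1/2 = -2/3 - 1/2 = -7/6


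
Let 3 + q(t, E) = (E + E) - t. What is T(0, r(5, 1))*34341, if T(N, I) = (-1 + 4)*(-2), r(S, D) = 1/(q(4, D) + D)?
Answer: -206046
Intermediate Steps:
q(t, E) = -3 - t + 2*E (q(t, E) = -3 + ((E + E) - t) = -3 + (2*E - t) = -3 + (-t + 2*E) = -3 - t + 2*E)
r(S, D) = 1/(-7 + 3*D) (r(S, D) = 1/((-3 - 1*4 + 2*D) + D) = 1/((-3 - 4 + 2*D) + D) = 1/((-7 + 2*D) + D) = 1/(-7 + 3*D))
T(N, I) = -6 (T(N, I) = 3*(-2) = -6)
T(0, r(5, 1))*34341 = -6*34341 = -206046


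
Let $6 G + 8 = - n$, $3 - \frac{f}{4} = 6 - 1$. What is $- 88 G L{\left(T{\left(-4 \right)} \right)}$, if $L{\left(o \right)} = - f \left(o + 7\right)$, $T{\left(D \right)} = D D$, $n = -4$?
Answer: $\frac{32384}{3} \approx 10795.0$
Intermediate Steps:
$T{\left(D \right)} = D^{2}$
$f = -8$ ($f = 12 - 4 \left(6 - 1\right) = 12 - 20 = -8$)
$G = - \frac{2}{3}$ ($G = - \frac{4}{3} + \frac{\left(-1\right) \left(-4\right)}{6} = - \frac{4}{3} + \frac{1}{6} \cdot 4 = - \frac{4}{3} + \frac{2}{3} = - \frac{2}{3} \approx -0.66667$)
$L{\left(o \right)} = 56 + 8 o$ ($L{\left(o \right)} = - \left(-8\right) \left(o + 7\right) = - \left(-8\right) \left(7 + o\right) = - (-56 - 8 o) = 56 + 8 o$)
$- 88 G L{\left(T{\left(-4 \right)} \right)} = \left(-88\right) \left(- \frac{2}{3}\right) \left(56 + 8 \left(-4\right)^{2}\right) = \frac{176 \left(56 + 8 \cdot 16\right)}{3} = \frac{176 \left(56 + 128\right)}{3} = \frac{176}{3} \cdot 184 = \frac{32384}{3}$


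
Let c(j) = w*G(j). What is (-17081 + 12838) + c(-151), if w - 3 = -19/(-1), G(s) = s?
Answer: -7565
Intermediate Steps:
w = 22 (w = 3 - 19/(-1) = 3 - 19*(-1) = 3 + 19 = 22)
c(j) = 22*j
(-17081 + 12838) + c(-151) = (-17081 + 12838) + 22*(-151) = -4243 - 3322 = -7565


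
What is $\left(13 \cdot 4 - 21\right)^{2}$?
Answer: $961$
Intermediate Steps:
$\left(13 \cdot 4 - 21\right)^{2} = \left(52 - 21\right)^{2} = 31^{2} = 961$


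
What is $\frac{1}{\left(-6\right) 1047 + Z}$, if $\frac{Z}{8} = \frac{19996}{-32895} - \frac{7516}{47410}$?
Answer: $- \frac{155955195}{980666734334} \approx -0.00015903$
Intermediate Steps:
$Z = - \frac{956199344}{155955195}$ ($Z = 8 \left(\frac{19996}{-32895} - \frac{7516}{47410}\right) = 8 \left(19996 \left(- \frac{1}{32895}\right) - \frac{3758}{23705}\right) = 8 \left(- \frac{19996}{32895} - \frac{3758}{23705}\right) = 8 \left(- \frac{119524918}{155955195}\right) = - \frac{956199344}{155955195} \approx -6.1312$)
$\frac{1}{\left(-6\right) 1047 + Z} = \frac{1}{\left(-6\right) 1047 - \frac{956199344}{155955195}} = \frac{1}{-6282 - \frac{956199344}{155955195}} = \frac{1}{- \frac{980666734334}{155955195}} = - \frac{155955195}{980666734334}$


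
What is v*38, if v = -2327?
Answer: -88426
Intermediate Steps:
v*38 = -2327*38 = -88426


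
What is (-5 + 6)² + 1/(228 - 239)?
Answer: 10/11 ≈ 0.90909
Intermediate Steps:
(-5 + 6)² + 1/(228 - 239) = 1² + 1/(-11) = 1 - 1/11 = 10/11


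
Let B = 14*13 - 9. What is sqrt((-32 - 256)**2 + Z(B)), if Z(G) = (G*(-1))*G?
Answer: sqrt(53015) ≈ 230.25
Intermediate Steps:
B = 173 (B = 182 - 9 = 173)
Z(G) = -G**2 (Z(G) = (-G)*G = -G**2)
sqrt((-32 - 256)**2 + Z(B)) = sqrt((-32 - 256)**2 - 1*173**2) = sqrt((-288)**2 - 1*29929) = sqrt(82944 - 29929) = sqrt(53015)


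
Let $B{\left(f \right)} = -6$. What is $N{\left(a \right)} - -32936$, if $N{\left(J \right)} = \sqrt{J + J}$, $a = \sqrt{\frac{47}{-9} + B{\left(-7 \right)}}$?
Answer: $32936 + \frac{\sqrt{6} \sqrt[4]{101} \sqrt{i}}{3} \approx 32938.0 + 1.8303 i$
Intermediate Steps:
$a = \frac{i \sqrt{101}}{3}$ ($a = \sqrt{\frac{47}{-9} - 6} = \sqrt{47 \left(- \frac{1}{9}\right) - 6} = \sqrt{- \frac{47}{9} - 6} = \sqrt{- \frac{101}{9}} = \frac{i \sqrt{101}}{3} \approx 3.35 i$)
$N{\left(J \right)} = \sqrt{2} \sqrt{J}$ ($N{\left(J \right)} = \sqrt{2 J} = \sqrt{2} \sqrt{J}$)
$N{\left(a \right)} - -32936 = \sqrt{2} \sqrt{\frac{i \sqrt{101}}{3}} - -32936 = \sqrt{2} \frac{\sqrt{3} \sqrt[4]{101} \sqrt{i}}{3} + 32936 = \frac{\sqrt{6} \sqrt[4]{101} \sqrt{i}}{3} + 32936 = 32936 + \frac{\sqrt{6} \sqrt[4]{101} \sqrt{i}}{3}$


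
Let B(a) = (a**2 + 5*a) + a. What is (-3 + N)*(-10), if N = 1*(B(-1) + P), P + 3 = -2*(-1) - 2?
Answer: 110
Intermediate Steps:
P = -3 (P = -3 + (-2*(-1) - 2) = -3 + (2 - 2) = -3 + 0 = -3)
B(a) = a**2 + 6*a
N = -8 (N = 1*(-(6 - 1) - 3) = 1*(-1*5 - 3) = 1*(-5 - 3) = 1*(-8) = -8)
(-3 + N)*(-10) = (-3 - 8)*(-10) = -11*(-10) = 110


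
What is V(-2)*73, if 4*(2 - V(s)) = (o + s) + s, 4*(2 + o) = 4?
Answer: 949/4 ≈ 237.25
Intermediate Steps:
o = -1 (o = -2 + (1/4)*4 = -2 + 1 = -1)
V(s) = 9/4 - s/2 (V(s) = 2 - ((-1 + s) + s)/4 = 2 - (-1 + 2*s)/4 = 2 + (1/4 - s/2) = 9/4 - s/2)
V(-2)*73 = (9/4 - 1/2*(-2))*73 = (9/4 + 1)*73 = (13/4)*73 = 949/4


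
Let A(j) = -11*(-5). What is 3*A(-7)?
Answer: 165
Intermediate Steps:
A(j) = 55
3*A(-7) = 3*55 = 165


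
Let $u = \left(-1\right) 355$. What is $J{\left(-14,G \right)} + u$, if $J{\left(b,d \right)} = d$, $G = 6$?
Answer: $-349$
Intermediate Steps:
$u = -355$
$J{\left(-14,G \right)} + u = 6 - 355 = -349$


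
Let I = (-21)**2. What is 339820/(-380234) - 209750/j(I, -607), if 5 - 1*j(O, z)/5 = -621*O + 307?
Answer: -54455817840/52008216403 ≈ -1.0471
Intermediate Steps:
I = 441
j(O, z) = -1510 + 3105*O (j(O, z) = 25 - 5*(-621*O + 307) = 25 - 5*(307 - 621*O) = 25 + (-1535 + 3105*O) = -1510 + 3105*O)
339820/(-380234) - 209750/j(I, -607) = 339820/(-380234) - 209750/(-1510 + 3105*441) = 339820*(-1/380234) - 209750/(-1510 + 1369305) = -169910/190117 - 209750/1367795 = -169910/190117 - 209750*1/1367795 = -169910/190117 - 41950/273559 = -54455817840/52008216403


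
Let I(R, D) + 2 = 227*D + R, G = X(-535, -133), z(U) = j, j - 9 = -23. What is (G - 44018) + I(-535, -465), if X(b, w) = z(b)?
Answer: -150124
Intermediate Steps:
j = -14 (j = 9 - 23 = -14)
z(U) = -14
X(b, w) = -14
G = -14
I(R, D) = -2 + R + 227*D (I(R, D) = -2 + (227*D + R) = -2 + (R + 227*D) = -2 + R + 227*D)
(G - 44018) + I(-535, -465) = (-14 - 44018) + (-2 - 535 + 227*(-465)) = -44032 + (-2 - 535 - 105555) = -44032 - 106092 = -150124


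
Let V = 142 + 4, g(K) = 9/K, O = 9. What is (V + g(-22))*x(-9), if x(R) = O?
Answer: 28827/22 ≈ 1310.3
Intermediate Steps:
V = 146
x(R) = 9
(V + g(-22))*x(-9) = (146 + 9/(-22))*9 = (146 + 9*(-1/22))*9 = (146 - 9/22)*9 = (3203/22)*9 = 28827/22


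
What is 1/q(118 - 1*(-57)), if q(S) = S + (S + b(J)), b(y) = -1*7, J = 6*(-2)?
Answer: 1/343 ≈ 0.0029155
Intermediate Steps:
J = -12
b(y) = -7
q(S) = -7 + 2*S (q(S) = S + (S - 7) = S + (-7 + S) = -7 + 2*S)
1/q(118 - 1*(-57)) = 1/(-7 + 2*(118 - 1*(-57))) = 1/(-7 + 2*(118 + 57)) = 1/(-7 + 2*175) = 1/(-7 + 350) = 1/343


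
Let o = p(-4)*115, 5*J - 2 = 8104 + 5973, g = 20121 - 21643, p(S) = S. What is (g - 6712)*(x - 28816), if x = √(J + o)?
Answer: 237270944 - 8234*√58895/5 ≈ 2.3687e+8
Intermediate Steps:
g = -1522
J = 14079/5 (J = ⅖ + (8104 + 5973)/5 = ⅖ + (⅕)*14077 = ⅖ + 14077/5 = 14079/5 ≈ 2815.8)
o = -460 (o = -4*115 = -460)
x = √58895/5 (x = √(14079/5 - 460) = √(11779/5) = √58895/5 ≈ 48.537)
(g - 6712)*(x - 28816) = (-1522 - 6712)*(√58895/5 - 28816) = -8234*(-28816 + √58895/5) = 237270944 - 8234*√58895/5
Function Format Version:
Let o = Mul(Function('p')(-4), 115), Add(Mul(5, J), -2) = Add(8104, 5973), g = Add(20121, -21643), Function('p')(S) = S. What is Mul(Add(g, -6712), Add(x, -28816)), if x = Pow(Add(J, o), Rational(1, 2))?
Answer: Add(237270944, Mul(Rational(-8234, 5), Pow(58895, Rational(1, 2)))) ≈ 2.3687e+8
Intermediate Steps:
g = -1522
J = Rational(14079, 5) (J = Add(Rational(2, 5), Mul(Rational(1, 5), Add(8104, 5973))) = Add(Rational(2, 5), Mul(Rational(1, 5), 14077)) = Add(Rational(2, 5), Rational(14077, 5)) = Rational(14079, 5) ≈ 2815.8)
o = -460 (o = Mul(-4, 115) = -460)
x = Mul(Rational(1, 5), Pow(58895, Rational(1, 2))) (x = Pow(Add(Rational(14079, 5), -460), Rational(1, 2)) = Pow(Rational(11779, 5), Rational(1, 2)) = Mul(Rational(1, 5), Pow(58895, Rational(1, 2))) ≈ 48.537)
Mul(Add(g, -6712), Add(x, -28816)) = Mul(Add(-1522, -6712), Add(Mul(Rational(1, 5), Pow(58895, Rational(1, 2))), -28816)) = Mul(-8234, Add(-28816, Mul(Rational(1, 5), Pow(58895, Rational(1, 2))))) = Add(237270944, Mul(Rational(-8234, 5), Pow(58895, Rational(1, 2))))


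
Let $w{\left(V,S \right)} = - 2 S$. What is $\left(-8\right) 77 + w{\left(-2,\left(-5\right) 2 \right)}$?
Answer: $-596$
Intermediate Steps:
$\left(-8\right) 77 + w{\left(-2,\left(-5\right) 2 \right)} = \left(-8\right) 77 - 2 \left(\left(-5\right) 2\right) = -616 - -20 = -616 + 20 = -596$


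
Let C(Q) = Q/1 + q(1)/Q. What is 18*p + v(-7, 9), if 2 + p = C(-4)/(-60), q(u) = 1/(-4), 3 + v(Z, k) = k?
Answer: -4611/160 ≈ -28.819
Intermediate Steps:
v(Z, k) = -3 + k
q(u) = -¼
C(Q) = Q - 1/(4*Q) (C(Q) = Q/1 - 1/(4*Q) = Q*1 - 1/(4*Q) = Q - 1/(4*Q))
p = -619/320 (p = -2 + (-4 - ¼/(-4))/(-60) = -2 + (-4 - ¼*(-¼))*(-1/60) = -2 + (-4 + 1/16)*(-1/60) = -2 - 63/16*(-1/60) = -2 + 21/320 = -619/320 ≈ -1.9344)
18*p + v(-7, 9) = 18*(-619/320) + (-3 + 9) = -5571/160 + 6 = -4611/160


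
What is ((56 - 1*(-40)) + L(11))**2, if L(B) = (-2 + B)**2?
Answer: 31329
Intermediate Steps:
((56 - 1*(-40)) + L(11))**2 = ((56 - 1*(-40)) + (-2 + 11)**2)**2 = ((56 + 40) + 9**2)**2 = (96 + 81)**2 = 177**2 = 31329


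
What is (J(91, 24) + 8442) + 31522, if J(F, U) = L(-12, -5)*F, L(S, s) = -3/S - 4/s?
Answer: 801191/20 ≈ 40060.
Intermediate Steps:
L(S, s) = -4/s - 3/S
J(F, U) = 21*F/20 (J(F, U) = (-4/(-5) - 3/(-12))*F = (-4*(-⅕) - 3*(-1/12))*F = (⅘ + ¼)*F = 21*F/20)
(J(91, 24) + 8442) + 31522 = ((21/20)*91 + 8442) + 31522 = (1911/20 + 8442) + 31522 = 170751/20 + 31522 = 801191/20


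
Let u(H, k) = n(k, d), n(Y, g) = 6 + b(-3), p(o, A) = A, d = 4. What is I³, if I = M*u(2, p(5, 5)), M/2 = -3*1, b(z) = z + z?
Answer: 0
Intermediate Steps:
b(z) = 2*z
M = -6 (M = 2*(-3*1) = 2*(-3) = -6)
n(Y, g) = 0 (n(Y, g) = 6 + 2*(-3) = 6 - 6 = 0)
u(H, k) = 0
I = 0 (I = -6*0 = 0)
I³ = 0³ = 0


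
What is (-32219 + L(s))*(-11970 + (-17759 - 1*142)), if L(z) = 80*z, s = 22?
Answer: 909840789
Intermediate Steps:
(-32219 + L(s))*(-11970 + (-17759 - 1*142)) = (-32219 + 80*22)*(-11970 + (-17759 - 1*142)) = (-32219 + 1760)*(-11970 + (-17759 - 142)) = -30459*(-11970 - 17901) = -30459*(-29871) = 909840789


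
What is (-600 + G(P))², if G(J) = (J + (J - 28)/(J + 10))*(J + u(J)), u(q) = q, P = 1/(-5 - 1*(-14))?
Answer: 19597762348096/54331641 ≈ 3.6071e+5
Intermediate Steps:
P = ⅑ (P = 1/(-5 + 14) = 1/9 = ⅑ ≈ 0.11111)
G(J) = 2*J*(J + (-28 + J)/(10 + J)) (G(J) = (J + (J - 28)/(J + 10))*(J + J) = (J + (-28 + J)/(10 + J))*(2*J) = 2*J*(J + (-28 + J)/(10 + J)))
(-600 + G(P))² = (-600 + 2*(⅑)*(-28 + (⅑)² + 11*(⅑))/(10 + ⅑))² = (-600 + 2*(⅑)*(-28 + 1/81 + 11/9)/(91/9))² = (-600 + 2*(⅑)*(9/91)*(-2168/81))² = (-600 - 4336/7371)² = (-4426936/7371)² = 19597762348096/54331641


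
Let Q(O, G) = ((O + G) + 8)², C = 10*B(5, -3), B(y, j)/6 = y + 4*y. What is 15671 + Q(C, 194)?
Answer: 2912475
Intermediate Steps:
B(y, j) = 30*y (B(y, j) = 6*(y + 4*y) = 6*(5*y) = 30*y)
C = 1500 (C = 10*(30*5) = 10*150 = 1500)
Q(O, G) = (8 + G + O)² (Q(O, G) = ((G + O) + 8)² = (8 + G + O)²)
15671 + Q(C, 194) = 15671 + (8 + 194 + 1500)² = 15671 + 1702² = 15671 + 2896804 = 2912475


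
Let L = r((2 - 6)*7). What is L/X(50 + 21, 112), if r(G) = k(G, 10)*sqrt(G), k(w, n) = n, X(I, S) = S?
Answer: 5*I*sqrt(7)/28 ≈ 0.47246*I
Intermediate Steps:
r(G) = 10*sqrt(G)
L = 20*I*sqrt(7) (L = 10*sqrt((2 - 6)*7) = 10*sqrt(-4*7) = 10*sqrt(-28) = 10*(2*I*sqrt(7)) = 20*I*sqrt(7) ≈ 52.915*I)
L/X(50 + 21, 112) = (20*I*sqrt(7))/112 = (20*I*sqrt(7))*(1/112) = 5*I*sqrt(7)/28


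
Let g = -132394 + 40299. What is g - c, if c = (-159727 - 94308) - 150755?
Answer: 312695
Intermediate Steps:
g = -92095
c = -404790 (c = -254035 - 150755 = -404790)
g - c = -92095 - 1*(-404790) = -92095 + 404790 = 312695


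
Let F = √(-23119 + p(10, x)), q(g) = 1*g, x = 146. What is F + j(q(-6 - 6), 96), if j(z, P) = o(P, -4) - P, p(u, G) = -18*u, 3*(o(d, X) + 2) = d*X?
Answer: -226 + I*√23299 ≈ -226.0 + 152.64*I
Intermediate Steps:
o(d, X) = -2 + X*d/3 (o(d, X) = -2 + (d*X)/3 = -2 + (X*d)/3 = -2 + X*d/3)
q(g) = g
j(z, P) = -2 - 7*P/3 (j(z, P) = (-2 + (⅓)*(-4)*P) - P = (-2 - 4*P/3) - P = -2 - 7*P/3)
F = I*√23299 (F = √(-23119 - 18*10) = √(-23119 - 180) = √(-23299) = I*√23299 ≈ 152.64*I)
F + j(q(-6 - 6), 96) = I*√23299 + (-2 - 7/3*96) = I*√23299 + (-2 - 224) = I*√23299 - 226 = -226 + I*√23299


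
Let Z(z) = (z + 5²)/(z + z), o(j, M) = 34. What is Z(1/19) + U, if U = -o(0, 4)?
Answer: 204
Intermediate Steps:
Z(z) = (25 + z)/(2*z) (Z(z) = (z + 25)/((2*z)) = (25 + z)*(1/(2*z)) = (25 + z)/(2*z))
U = -34 (U = -1*34 = -34)
Z(1/19) + U = (25 + 1/19)/(2*(1/19)) - 34 = (½)*19*(476/19) - 34 = 238 - 34 = 204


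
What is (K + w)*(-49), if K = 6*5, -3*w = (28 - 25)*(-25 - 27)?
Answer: -4018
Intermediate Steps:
w = 52 (w = -(28 - 25)*(-25 - 27)/3 = -(-52) = -⅓*(-156) = 52)
K = 30
(K + w)*(-49) = (30 + 52)*(-49) = 82*(-49) = -4018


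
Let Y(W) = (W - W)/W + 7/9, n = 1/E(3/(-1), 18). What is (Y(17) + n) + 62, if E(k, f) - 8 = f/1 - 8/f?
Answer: 130031/2070 ≈ 62.817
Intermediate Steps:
E(k, f) = 8 + f - 8/f (E(k, f) = 8 + (f/1 - 8/f) = 8 + (f*1 - 8/f) = 8 + (f - 8/f) = 8 + f - 8/f)
n = 9/230 (n = 1/(8 + 18 - 8/18) = 1/(8 + 18 - 8*1/18) = 1/(8 + 18 - 4/9) = 1/(230/9) = 9/230 ≈ 0.039130)
Y(W) = 7/9 (Y(W) = 0/W + 7*(⅑) = 0 + 7/9 = 7/9)
(Y(17) + n) + 62 = (7/9 + 9/230) + 62 = 1691/2070 + 62 = 130031/2070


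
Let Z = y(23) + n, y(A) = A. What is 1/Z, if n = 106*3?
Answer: 1/341 ≈ 0.0029326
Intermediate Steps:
n = 318
Z = 341 (Z = 23 + 318 = 341)
1/Z = 1/341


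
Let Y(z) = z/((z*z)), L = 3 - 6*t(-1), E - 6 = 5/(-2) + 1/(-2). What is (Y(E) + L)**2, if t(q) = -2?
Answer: 2116/9 ≈ 235.11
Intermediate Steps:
E = 3 (E = 6 + (5/(-2) + 1/(-2)) = 6 + (5*(-1/2) + 1*(-1/2)) = 6 + (-5/2 - 1/2) = 6 - 3 = 3)
L = 15 (L = 3 - 6*(-2) = 3 + 12 = 15)
Y(z) = 1/z (Y(z) = z/(z**2) = z/z**2 = 1/z)
(Y(E) + L)**2 = (1/3 + 15)**2 = (46/3)**2 = 2116/9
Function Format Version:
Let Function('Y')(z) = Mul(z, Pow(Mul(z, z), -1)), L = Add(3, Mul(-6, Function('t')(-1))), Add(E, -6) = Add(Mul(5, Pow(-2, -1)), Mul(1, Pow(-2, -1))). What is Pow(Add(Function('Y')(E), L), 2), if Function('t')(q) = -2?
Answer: Rational(2116, 9) ≈ 235.11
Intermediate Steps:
E = 3 (E = Add(6, Add(Mul(5, Pow(-2, -1)), Mul(1, Pow(-2, -1)))) = Add(6, Add(Mul(5, Rational(-1, 2)), Mul(1, Rational(-1, 2)))) = Add(6, Add(Rational(-5, 2), Rational(-1, 2))) = Add(6, -3) = 3)
L = 15 (L = Add(3, Mul(-6, -2)) = Add(3, 12) = 15)
Function('Y')(z) = Pow(z, -1) (Function('Y')(z) = Mul(z, Pow(Pow(z, 2), -1)) = Mul(z, Pow(z, -2)) = Pow(z, -1))
Pow(Add(Function('Y')(E), L), 2) = Pow(Add(Pow(3, -1), 15), 2) = Pow(Add(Rational(1, 3), 15), 2) = Pow(Rational(46, 3), 2) = Rational(2116, 9)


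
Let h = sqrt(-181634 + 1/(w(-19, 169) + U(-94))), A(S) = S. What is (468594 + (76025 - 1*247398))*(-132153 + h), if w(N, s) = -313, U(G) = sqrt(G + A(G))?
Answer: -39278646813 + 297221*sqrt(-(56851443 - 363268*I*sqrt(47))/(313 - 2*I*sqrt(47))) ≈ -3.9279e+10 - 1.2667e+8*I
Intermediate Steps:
U(G) = sqrt(2)*sqrt(G) (U(G) = sqrt(G + G) = sqrt(2*G) = sqrt(2)*sqrt(G))
h = sqrt(-181634 + 1/(-313 + 2*I*sqrt(47))) (h = sqrt(-181634 + 1/(-313 + sqrt(2)*sqrt(-94))) = sqrt(-181634 + 1/(-313 + sqrt(2)*(I*sqrt(94)))) = sqrt(-181634 + 1/(-313 + 2*I*sqrt(47))) ≈ 0.e-7 - 426.19*I)
(468594 + (76025 - 1*247398))*(-132153 + h) = (468594 + (76025 - 1*247398))*(-132153 + sqrt((56851443 - 363268*I*sqrt(47))/(-313 + 2*I*sqrt(47)))) = (468594 + (76025 - 247398))*(-132153 + sqrt((56851443 - 363268*I*sqrt(47))/(-313 + 2*I*sqrt(47)))) = (468594 - 171373)*(-132153 + sqrt((56851443 - 363268*I*sqrt(47))/(-313 + 2*I*sqrt(47)))) = 297221*(-132153 + sqrt((56851443 - 363268*I*sqrt(47))/(-313 + 2*I*sqrt(47)))) = -39278646813 + 297221*sqrt((56851443 - 363268*I*sqrt(47))/(-313 + 2*I*sqrt(47)))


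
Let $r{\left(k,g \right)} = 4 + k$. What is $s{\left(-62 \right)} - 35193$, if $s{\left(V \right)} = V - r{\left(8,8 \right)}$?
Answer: $-35267$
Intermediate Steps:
$s{\left(V \right)} = -12 + V$ ($s{\left(V \right)} = V - \left(4 + 8\right) = V - 12 = -12 + V$)
$s{\left(-62 \right)} - 35193 = \left(-12 - 62\right) - 35193 = -74 - 35193 = -35267$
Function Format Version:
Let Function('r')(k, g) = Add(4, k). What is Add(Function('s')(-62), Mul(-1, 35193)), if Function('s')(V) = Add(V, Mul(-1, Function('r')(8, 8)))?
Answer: -35267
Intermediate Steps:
Function('s')(V) = Add(-12, V) (Function('s')(V) = Add(V, Mul(-1, Add(4, 8))) = Add(V, Mul(-1, 12)) = Add(V, -12) = Add(-12, V))
Add(Function('s')(-62), Mul(-1, 35193)) = Add(Add(-12, -62), Mul(-1, 35193)) = Add(-74, -35193) = -35267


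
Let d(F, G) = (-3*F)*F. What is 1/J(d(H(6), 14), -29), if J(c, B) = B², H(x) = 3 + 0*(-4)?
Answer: 1/841 ≈ 0.0011891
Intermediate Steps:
H(x) = 3 (H(x) = 3 + 0 = 3)
d(F, G) = -3*F²
1/J(d(H(6), 14), -29) = 1/((-29)²) = 1/841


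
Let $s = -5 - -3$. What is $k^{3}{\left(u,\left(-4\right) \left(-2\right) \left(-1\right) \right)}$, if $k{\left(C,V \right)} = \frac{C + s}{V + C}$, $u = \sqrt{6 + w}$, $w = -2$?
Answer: $0$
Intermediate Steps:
$s = -2$ ($s = -5 + 3 = -2$)
$u = 2$ ($u = \sqrt{6 - 2} = \sqrt{4} = 2$)
$k{\left(C,V \right)} = \frac{-2 + C}{C + V}$ ($k{\left(C,V \right)} = \frac{C - 2}{V + C} = \frac{-2 + C}{C + V}$)
$k^{3}{\left(u,\left(-4\right) \left(-2\right) \left(-1\right) \right)} = \left(\frac{-2 + 2}{2 + \left(-4\right) \left(-2\right) \left(-1\right)}\right)^{3} = \left(\frac{1}{2 + 8 \left(-1\right)} 0\right)^{3} = \left(\frac{1}{2 - 8} \cdot 0\right)^{3} = \left(\frac{1}{-6} \cdot 0\right)^{3} = \left(\left(- \frac{1}{6}\right) 0\right)^{3} = 0^{3} = 0$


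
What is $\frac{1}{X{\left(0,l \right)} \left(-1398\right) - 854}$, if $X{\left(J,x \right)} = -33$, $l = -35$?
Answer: $\frac{1}{45280} \approx 2.2085 \cdot 10^{-5}$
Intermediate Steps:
$\frac{1}{X{\left(0,l \right)} \left(-1398\right) - 854} = \frac{1}{\left(-33\right) \left(-1398\right) - 854} = \frac{1}{46134 - 854} = \frac{1}{45280}$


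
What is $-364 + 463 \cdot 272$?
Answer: $125572$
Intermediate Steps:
$-364 + 463 \cdot 272 = -364 + 125936 = 125572$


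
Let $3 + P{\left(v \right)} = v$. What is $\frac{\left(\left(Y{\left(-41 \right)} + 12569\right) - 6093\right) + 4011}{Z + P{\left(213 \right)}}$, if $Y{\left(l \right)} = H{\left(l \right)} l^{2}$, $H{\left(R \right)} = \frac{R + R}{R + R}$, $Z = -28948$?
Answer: $- \frac{6084}{14369} \approx -0.42341$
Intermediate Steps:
$H{\left(R \right)} = 1$ ($H{\left(R \right)} = \frac{2 R}{2 R} = 2 R \frac{1}{2 R} = 1$)
$P{\left(v \right)} = -3 + v$
$Y{\left(l \right)} = l^{2}$ ($Y{\left(l \right)} = 1 l^{2} = l^{2}$)
$\frac{\left(\left(Y{\left(-41 \right)} + 12569\right) - 6093\right) + 4011}{Z + P{\left(213 \right)}} = \frac{\left(\left(\left(-41\right)^{2} + 12569\right) - 6093\right) + 4011}{-28948 + \left(-3 + 213\right)} = \frac{\left(\left(1681 + 12569\right) - 6093\right) + 4011}{-28948 + 210} = \frac{\left(14250 - 6093\right) + 4011}{-28738} = \left(8157 + 4011\right) \left(- \frac{1}{28738}\right) = 12168 \left(- \frac{1}{28738}\right) = - \frac{6084}{14369}$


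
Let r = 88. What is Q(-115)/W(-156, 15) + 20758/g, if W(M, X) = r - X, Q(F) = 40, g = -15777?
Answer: -884254/1151721 ≈ -0.76777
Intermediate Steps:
W(M, X) = 88 - X
Q(-115)/W(-156, 15) + 20758/g = 40/(88 - 1*15) + 20758/(-15777) = 40/(88 - 15) + 20758*(-1/15777) = 40/73 - 20758/15777 = -884254/1151721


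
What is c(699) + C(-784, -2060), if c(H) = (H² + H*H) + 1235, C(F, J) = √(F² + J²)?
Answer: 978437 + 4*√303641 ≈ 9.8064e+5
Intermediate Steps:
c(H) = 1235 + 2*H² (c(H) = (H² + H²) + 1235 = 2*H² + 1235 = 1235 + 2*H²)
c(699) + C(-784, -2060) = (1235 + 2*699²) + √((-784)² + (-2060)²) = (1235 + 2*488601) + √(614656 + 4243600) = (1235 + 977202) + √4858256 = 978437 + 4*√303641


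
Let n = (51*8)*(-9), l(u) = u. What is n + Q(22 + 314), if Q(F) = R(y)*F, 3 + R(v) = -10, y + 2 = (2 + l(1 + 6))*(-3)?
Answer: -8040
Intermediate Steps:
y = -29 (y = -2 + (2 + (1 + 6))*(-3) = -2 + (2 + 7)*(-3) = -2 + 9*(-3) = -2 - 27 = -29)
R(v) = -13 (R(v) = -3 - 10 = -13)
Q(F) = -13*F
n = -3672 (n = 408*(-9) = -3672)
n + Q(22 + 314) = -3672 - 13*(22 + 314) = -3672 - 13*336 = -3672 - 4368 = -8040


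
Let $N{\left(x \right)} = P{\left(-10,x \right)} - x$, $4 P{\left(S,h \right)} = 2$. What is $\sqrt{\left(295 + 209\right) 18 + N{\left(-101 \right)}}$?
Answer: $\frac{\sqrt{36694}}{2} \approx 95.778$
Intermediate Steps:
$P{\left(S,h \right)} = \frac{1}{2}$ ($P{\left(S,h \right)} = \frac{1}{4} \cdot 2 = \frac{1}{2}$)
$N{\left(x \right)} = \frac{1}{2} - x$
$\sqrt{\left(295 + 209\right) 18 + N{\left(-101 \right)}} = \sqrt{\left(295 + 209\right) 18 + \left(\frac{1}{2} - -101\right)} = \sqrt{504 \cdot 18 + \left(\frac{1}{2} + 101\right)} = \sqrt{9072 + \frac{203}{2}} = \sqrt{\frac{18347}{2}} = \frac{\sqrt{36694}}{2}$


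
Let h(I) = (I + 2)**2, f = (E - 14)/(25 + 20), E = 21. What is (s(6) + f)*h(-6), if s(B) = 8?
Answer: 5872/45 ≈ 130.49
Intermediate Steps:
f = 7/45 (f = (21 - 14)/(25 + 20) = 7/45 ≈ 0.15556)
h(I) = (2 + I)**2
(s(6) + f)*h(-6) = (8 + 7/45)*(2 - 6)**2 = (367/45)*(-4)**2 = (367/45)*16 = 5872/45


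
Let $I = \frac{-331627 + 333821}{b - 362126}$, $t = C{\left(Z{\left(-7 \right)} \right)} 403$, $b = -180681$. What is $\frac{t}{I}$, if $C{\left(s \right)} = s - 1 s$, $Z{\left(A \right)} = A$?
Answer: $0$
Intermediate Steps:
$C{\left(s \right)} = 0$ ($C{\left(s \right)} = s - s = 0$)
$t = 0$ ($t = 0 \cdot 403 = 0$)
$I = - \frac{2194}{542807}$ ($I = \frac{-331627 + 333821}{-180681 - 362126} = \frac{2194}{-542807} = 2194 \left(- \frac{1}{542807}\right) = - \frac{2194}{542807} \approx -0.004042$)
$\frac{t}{I} = \frac{0}{- \frac{2194}{542807}} = 0 \left(- \frac{542807}{2194}\right) = 0$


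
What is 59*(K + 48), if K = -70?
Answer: -1298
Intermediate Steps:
59*(K + 48) = 59*(-70 + 48) = 59*(-22) = -1298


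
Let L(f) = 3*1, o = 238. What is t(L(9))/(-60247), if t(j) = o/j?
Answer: -238/180741 ≈ -0.0013168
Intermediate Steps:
L(f) = 3
t(j) = 238/j
t(L(9))/(-60247) = (238/3)/(-60247) = (238*(1/3))*(-1/60247) = (238/3)*(-1/60247) = -238/180741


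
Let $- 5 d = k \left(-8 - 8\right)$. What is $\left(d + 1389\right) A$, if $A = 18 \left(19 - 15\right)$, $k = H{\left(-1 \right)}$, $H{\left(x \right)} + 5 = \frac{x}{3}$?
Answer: $\frac{493896}{5} \approx 98779.0$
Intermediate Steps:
$H{\left(x \right)} = -5 + \frac{x}{3}$
$k = - \frac{16}{3}$ ($k = -5 + \frac{1}{3} \left(-1\right) = -5 - \frac{1}{3} = - \frac{16}{3} \approx -5.3333$)
$A = 72$ ($A = 18 \cdot 4 = 72$)
$d = - \frac{256}{15}$ ($d = - \frac{\left(- \frac{16}{3}\right) \left(-8 - 8\right)}{5} = - \frac{\left(- \frac{16}{3}\right) \left(-16\right)}{5} = \left(- \frac{1}{5}\right) \frac{256}{3} = - \frac{256}{15} \approx -17.067$)
$\left(d + 1389\right) A = \left(- \frac{256}{15} + 1389\right) 72 = \frac{20579}{15} \cdot 72 = \frac{493896}{5}$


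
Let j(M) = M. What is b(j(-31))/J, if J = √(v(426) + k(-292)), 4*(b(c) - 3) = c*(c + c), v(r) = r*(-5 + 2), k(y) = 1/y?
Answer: -967*I*√27241921/373177 ≈ -13.525*I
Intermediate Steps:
v(r) = -3*r (v(r) = r*(-3) = -3*r)
b(c) = 3 + c²/2 (b(c) = 3 + (c*(c + c))/4 = 3 + (c*(2*c))/4 = 3 + (2*c²)/4 = 3 + c²/2)
J = I*√27241921/146 (J = √(-3*426 + 1/(-292)) = √(-1278 - 1/292) = √(-373177/292) = I*√27241921/146 ≈ 35.749*I)
b(j(-31))/J = (3 + (½)*(-31)²)/((I*√27241921/146)) = (3 + (½)*961)*(-2*I*√27241921/373177) = (3 + 961/2)*(-2*I*√27241921/373177) = 967*(-2*I*√27241921/373177)/2 = -967*I*√27241921/373177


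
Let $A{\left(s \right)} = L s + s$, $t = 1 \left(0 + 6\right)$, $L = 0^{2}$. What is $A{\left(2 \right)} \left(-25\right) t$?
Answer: $-300$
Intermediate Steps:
$L = 0$
$t = 6$ ($t = 1 \cdot 6 = 6$)
$A{\left(s \right)} = s$ ($A{\left(s \right)} = 0 s + s = 0 + s = s$)
$A{\left(2 \right)} \left(-25\right) t = 2 \left(-25\right) 6 = \left(-50\right) 6 = -300$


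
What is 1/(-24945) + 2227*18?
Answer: 999945269/24945 ≈ 40086.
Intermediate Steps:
1/(-24945) + 2227*18 = -1/24945 + 40086 = 999945269/24945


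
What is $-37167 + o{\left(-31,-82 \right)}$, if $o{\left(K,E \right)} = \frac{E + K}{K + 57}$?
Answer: $- \frac{966455}{26} \approx -37171.0$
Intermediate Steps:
$o{\left(K,E \right)} = \frac{E + K}{57 + K}$
$-37167 + o{\left(-31,-82 \right)} = -37167 + \frac{-82 - 31}{57 - 31} = -37167 + \frac{1}{26} \left(-113\right) = -37167 - \frac{113}{26} = - \frac{966455}{26}$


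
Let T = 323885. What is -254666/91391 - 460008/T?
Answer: -124523088538/29600174035 ≈ -4.2068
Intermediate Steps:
-254666/91391 - 460008/T = -254666/91391 - 460008/323885 = -124523088538/29600174035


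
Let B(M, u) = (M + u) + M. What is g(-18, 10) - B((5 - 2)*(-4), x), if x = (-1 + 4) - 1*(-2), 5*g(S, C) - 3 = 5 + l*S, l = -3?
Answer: 157/5 ≈ 31.400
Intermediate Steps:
g(S, C) = 8/5 - 3*S/5 (g(S, C) = 3/5 + (5 - 3*S)/5 = 3/5 + (1 - 3*S/5) = 8/5 - 3*S/5)
x = 5 (x = 3 + 2 = 5)
B(M, u) = u + 2*M
g(-18, 10) - B((5 - 2)*(-4), x) = (8/5 - 3/5*(-18)) - (5 + 2*((5 - 2)*(-4))) = (8/5 + 54/5) - (5 + 2*(3*(-4))) = 62/5 - (5 + 2*(-12)) = 62/5 - (5 - 24) = 62/5 - 1*(-19) = 62/5 + 19 = 157/5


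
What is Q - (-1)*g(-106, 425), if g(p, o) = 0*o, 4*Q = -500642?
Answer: -250321/2 ≈ -1.2516e+5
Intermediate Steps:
Q = -250321/2 (Q = (1/4)*(-500642) = -250321/2 ≈ -1.2516e+5)
g(p, o) = 0
Q - (-1)*g(-106, 425) = -250321/2 - (-1)*0 = -250321/2 - 1*0 = -250321/2 + 0 = -250321/2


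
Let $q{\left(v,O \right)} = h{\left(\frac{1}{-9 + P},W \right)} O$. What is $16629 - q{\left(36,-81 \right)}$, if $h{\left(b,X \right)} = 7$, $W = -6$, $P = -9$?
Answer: $17196$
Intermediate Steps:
$q{\left(v,O \right)} = 7 O$
$16629 - q{\left(36,-81 \right)} = 16629 - 7 \left(-81\right) = 16629 - -567 = 16629 + 567 = 17196$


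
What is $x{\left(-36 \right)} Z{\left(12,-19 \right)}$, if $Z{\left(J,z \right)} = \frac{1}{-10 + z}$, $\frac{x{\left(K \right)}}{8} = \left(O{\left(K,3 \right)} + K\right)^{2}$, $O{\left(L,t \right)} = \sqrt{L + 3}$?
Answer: $- \frac{10104}{29} + \frac{576 i \sqrt{33}}{29} \approx -348.41 + 114.1 i$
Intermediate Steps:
$O{\left(L,t \right)} = \sqrt{3 + L}$
$x{\left(K \right)} = 8 \left(K + \sqrt{3 + K}\right)^{2}$ ($x{\left(K \right)} = 8 \left(\sqrt{3 + K} + K\right)^{2} = 8 \left(K + \sqrt{3 + K}\right)^{2}$)
$x{\left(-36 \right)} Z{\left(12,-19 \right)} = \frac{8 \left(-36 + \sqrt{3 - 36}\right)^{2}}{-10 - 19} = \frac{8 \left(-36 + \sqrt{-33}\right)^{2}}{-29} = 8 \left(-36 + i \sqrt{33}\right)^{2} \left(- \frac{1}{29}\right) = - \frac{8 \left(-36 + i \sqrt{33}\right)^{2}}{29}$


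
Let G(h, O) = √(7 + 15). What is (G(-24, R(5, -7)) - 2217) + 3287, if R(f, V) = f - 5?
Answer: 1070 + √22 ≈ 1074.7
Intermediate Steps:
R(f, V) = -5 + f
G(h, O) = √22
(G(-24, R(5, -7)) - 2217) + 3287 = (√22 - 2217) + 3287 = (-2217 + √22) + 3287 = 1070 + √22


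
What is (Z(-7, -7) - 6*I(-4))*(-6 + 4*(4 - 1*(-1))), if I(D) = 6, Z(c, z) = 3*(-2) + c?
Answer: -686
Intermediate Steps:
Z(c, z) = -6 + c
(Z(-7, -7) - 6*I(-4))*(-6 + 4*(4 - 1*(-1))) = ((-6 - 7) - 6*6)*(-6 + 4*(4 - 1*(-1))) = (-13 - 36)*(-6 + 4*(4 + 1)) = -49*(-6 + 4*5) = -49*(-6 + 20) = -49*14 = -686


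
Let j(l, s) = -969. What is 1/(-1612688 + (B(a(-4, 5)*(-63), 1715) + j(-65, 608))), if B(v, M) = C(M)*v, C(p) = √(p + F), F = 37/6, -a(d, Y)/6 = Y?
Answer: -70159/112945249313 - 315*√61962/2597740734199 ≈ -6.5136e-7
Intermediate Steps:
a(d, Y) = -6*Y
F = 37/6 (F = 37*(⅙) = 37/6 ≈ 6.1667)
C(p) = √(37/6 + p) (C(p) = √(p + 37/6) = √(37/6 + p))
B(v, M) = v*√(222 + 36*M)/6 (B(v, M) = (√(222 + 36*M)/6)*v = v*√(222 + 36*M)/6)
1/(-1612688 + (B(a(-4, 5)*(-63), 1715) + j(-65, 608))) = 1/(-1612688 + ((-6*5*(-63))*√(222 + 36*1715)/6 - 969)) = 1/(-1612688 + ((-30*(-63))*√(222 + 61740)/6 - 969)) = 1/(-1612688 + ((⅙)*1890*√61962 - 969)) = 1/(-1612688 + (315*√61962 - 969)) = 1/(-1612688 + (-969 + 315*√61962)) = 1/(-1613657 + 315*√61962)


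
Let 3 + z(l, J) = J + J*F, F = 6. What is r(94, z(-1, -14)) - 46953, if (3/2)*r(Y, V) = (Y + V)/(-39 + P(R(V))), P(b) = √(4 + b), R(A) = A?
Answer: -37984886/809 + 7*I*√97/2427 ≈ -46953.0 + 0.028406*I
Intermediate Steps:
z(l, J) = -3 + 7*J (z(l, J) = -3 + (J + J*6) = -3 + (J + 6*J) = -3 + 7*J)
r(Y, V) = 2*(V + Y)/(3*(-39 + √(4 + V))) (r(Y, V) = 2*((Y + V)/(-39 + √(4 + V)))/3 = 2*((V + Y)/(-39 + √(4 + V)))/3 = 2*(V + Y)/(3*(-39 + √(4 + V))))
r(94, z(-1, -14)) - 46953 = 2*((-3 + 7*(-14)) + 94)/(3*(-39 + √(4 + (-3 + 7*(-14))))) - 46953 = 2*((-3 - 98) + 94)/(3*(-39 + √(4 + (-3 - 98)))) - 46953 = 2*(-101 + 94)/(3*(-39 + √(4 - 101))) - 46953 = (⅔)*(-7)/(-39 + √(-97)) - 46953 = (⅔)*(-7)/(-39 + I*√97) - 46953 = -14/(3*(-39 + I*√97)) - 46953 = -46953 - 14/(3*(-39 + I*√97))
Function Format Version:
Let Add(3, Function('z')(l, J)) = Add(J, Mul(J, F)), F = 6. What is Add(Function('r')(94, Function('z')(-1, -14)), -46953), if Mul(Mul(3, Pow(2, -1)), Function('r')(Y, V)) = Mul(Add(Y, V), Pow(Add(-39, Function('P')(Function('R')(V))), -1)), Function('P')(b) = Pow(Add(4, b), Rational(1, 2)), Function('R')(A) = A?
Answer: Add(Rational(-37984886, 809), Mul(Rational(7, 2427), I, Pow(97, Rational(1, 2)))) ≈ Add(-46953., Mul(0.028406, I))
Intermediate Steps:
Function('z')(l, J) = Add(-3, Mul(7, J)) (Function('z')(l, J) = Add(-3, Add(J, Mul(J, 6))) = Add(-3, Add(J, Mul(6, J))) = Add(-3, Mul(7, J)))
Function('r')(Y, V) = Mul(Rational(2, 3), Pow(Add(-39, Pow(Add(4, V), Rational(1, 2))), -1), Add(V, Y)) (Function('r')(Y, V) = Mul(Rational(2, 3), Mul(Add(Y, V), Pow(Add(-39, Pow(Add(4, V), Rational(1, 2))), -1))) = Mul(Rational(2, 3), Mul(Add(V, Y), Pow(Add(-39, Pow(Add(4, V), Rational(1, 2))), -1))) = Mul(Rational(2, 3), Mul(Pow(Add(-39, Pow(Add(4, V), Rational(1, 2))), -1), Add(V, Y))) = Mul(Rational(2, 3), Pow(Add(-39, Pow(Add(4, V), Rational(1, 2))), -1), Add(V, Y)))
Add(Function('r')(94, Function('z')(-1, -14)), -46953) = Add(Mul(Rational(2, 3), Pow(Add(-39, Pow(Add(4, Add(-3, Mul(7, -14))), Rational(1, 2))), -1), Add(Add(-3, Mul(7, -14)), 94)), -46953) = Add(Mul(Rational(2, 3), Pow(Add(-39, Pow(Add(4, Add(-3, -98)), Rational(1, 2))), -1), Add(Add(-3, -98), 94)), -46953) = Add(Mul(Rational(2, 3), Pow(Add(-39, Pow(Add(4, -101), Rational(1, 2))), -1), Add(-101, 94)), -46953) = Add(Mul(Rational(2, 3), Pow(Add(-39, Pow(-97, Rational(1, 2))), -1), -7), -46953) = Add(Mul(Rational(2, 3), Pow(Add(-39, Mul(I, Pow(97, Rational(1, 2)))), -1), -7), -46953) = Add(Mul(Rational(-14, 3), Pow(Add(-39, Mul(I, Pow(97, Rational(1, 2)))), -1)), -46953) = Add(-46953, Mul(Rational(-14, 3), Pow(Add(-39, Mul(I, Pow(97, Rational(1, 2)))), -1)))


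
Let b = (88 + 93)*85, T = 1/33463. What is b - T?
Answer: 514828254/33463 ≈ 15385.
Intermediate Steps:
T = 1/33463 ≈ 2.9884e-5
b = 15385 (b = 181*85 = 15385)
b - T = 15385 - 1*1/33463 = 15385 - 1/33463 = 514828254/33463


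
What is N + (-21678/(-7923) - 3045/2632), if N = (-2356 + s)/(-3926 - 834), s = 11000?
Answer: -139909893/590844520 ≈ -0.23680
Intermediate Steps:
N = -2161/1190 (N = (-2356 + 11000)/(-3926 - 834) = 8644/(-4760) = 8644*(-1/4760) = -2161/1190 ≈ -1.8160)
N + (-21678/(-7923) - 3045/2632) = -2161/1190 + (-21678/(-7923) - 3045/2632) = -2161/1190 + (-21678*(-1/7923) - 3045*1/2632) = -2161/1190 + (7226/2641 - 435/376) = -2161/1190 + 1568141/993016 = -139909893/590844520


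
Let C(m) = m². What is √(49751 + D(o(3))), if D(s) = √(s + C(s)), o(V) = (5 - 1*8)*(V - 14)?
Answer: √(49751 + √1122) ≈ 223.12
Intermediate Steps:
o(V) = 42 - 3*V (o(V) = (5 - 8)*(-14 + V) = -3*(-14 + V) = 42 - 3*V)
D(s) = √(s + s²)
√(49751 + D(o(3))) = √(49751 + √((42 - 3*3)*(1 + (42 - 3*3)))) = √(49751 + √((42 - 9)*(1 + (42 - 9)))) = √(49751 + √(33*(1 + 33))) = √(49751 + √(33*34)) = √(49751 + √1122)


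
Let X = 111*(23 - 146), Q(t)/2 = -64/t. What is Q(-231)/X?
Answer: -128/3153843 ≈ -4.0585e-5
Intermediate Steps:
Q(t) = -128/t (Q(t) = 2*(-64/t) = -128/t)
X = -13653 (X = 111*(-123) = -13653)
Q(-231)/X = -128/(-231)/(-13653) = -128*(-1/231)*(-1/13653) = (128/231)*(-1/13653) = -128/3153843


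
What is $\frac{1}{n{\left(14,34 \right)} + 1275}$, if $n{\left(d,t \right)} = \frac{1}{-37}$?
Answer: $\frac{37}{47174} \approx 0.00078433$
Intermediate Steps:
$n{\left(d,t \right)} = - \frac{1}{37}$
$\frac{1}{n{\left(14,34 \right)} + 1275} = \frac{1}{- \frac{1}{37} + 1275} = \frac{1}{\frac{47174}{37}} = \frac{37}{47174}$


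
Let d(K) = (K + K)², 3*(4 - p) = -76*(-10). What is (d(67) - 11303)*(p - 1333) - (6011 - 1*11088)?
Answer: -31566560/3 ≈ -1.0522e+7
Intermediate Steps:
p = -748/3 (p = 4 - (-76)*(-10)/3 = 4 - ⅓*760 = 4 - 760/3 = -748/3 ≈ -249.33)
d(K) = 4*K² (d(K) = (2*K)² = 4*K²)
(d(67) - 11303)*(p - 1333) - (6011 - 1*11088) = (4*67² - 11303)*(-748/3 - 1333) - (6011 - 1*11088) = (4*4489 - 11303)*(-4747/3) - (6011 - 11088) = (17956 - 11303)*(-4747/3) - 1*(-5077) = 6653*(-4747/3) + 5077 = -31581791/3 + 5077 = -31566560/3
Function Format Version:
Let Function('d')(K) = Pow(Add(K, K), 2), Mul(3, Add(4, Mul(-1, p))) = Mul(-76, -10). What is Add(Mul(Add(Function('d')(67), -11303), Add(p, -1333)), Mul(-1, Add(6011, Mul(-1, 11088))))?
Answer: Rational(-31566560, 3) ≈ -1.0522e+7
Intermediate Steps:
p = Rational(-748, 3) (p = Add(4, Mul(Rational(-1, 3), Mul(-76, -10))) = Add(4, Mul(Rational(-1, 3), 760)) = Add(4, Rational(-760, 3)) = Rational(-748, 3) ≈ -249.33)
Function('d')(K) = Mul(4, Pow(K, 2)) (Function('d')(K) = Pow(Mul(2, K), 2) = Mul(4, Pow(K, 2)))
Add(Mul(Add(Function('d')(67), -11303), Add(p, -1333)), Mul(-1, Add(6011, Mul(-1, 11088)))) = Add(Mul(Add(Mul(4, Pow(67, 2)), -11303), Add(Rational(-748, 3), -1333)), Mul(-1, Add(6011, Mul(-1, 11088)))) = Add(Mul(Add(Mul(4, 4489), -11303), Rational(-4747, 3)), Mul(-1, Add(6011, -11088))) = Add(Mul(Add(17956, -11303), Rational(-4747, 3)), Mul(-1, -5077)) = Add(Mul(6653, Rational(-4747, 3)), 5077) = Add(Rational(-31581791, 3), 5077) = Rational(-31566560, 3)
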